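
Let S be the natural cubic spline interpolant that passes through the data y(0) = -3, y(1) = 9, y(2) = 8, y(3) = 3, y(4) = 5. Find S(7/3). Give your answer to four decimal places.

6.0265

Let M_i = S''(x_i). Step sizes h_i = 1, 1, 1, 1; slopes of the chords Δ_i = (y_(i+1) - y_i)/h_i = 12, -1, -5, 2.
  1·M_0 + 4·M_1 + 1·M_2 = 6(Δ_1 - Δ_0) = -78
  1·M_1 + 4·M_2 + 1·M_3 = 6(Δ_2 - Δ_1) = -24
  1·M_2 + 4·M_3 + 1·M_4 = 6(Δ_3 - Δ_2) = 42
Natural end conditions: M_0 = M_4 = 0.
Forward elimination and back-substitution give M_0 = 0, M_1 = -129/7, M_2 = -30/7, M_3 = 81/7, M_4 = 0.
On [2, 3], S(x) = 8 - 11/2·(x - 2) - 15/7·(x - 2)² + 37/14·(x - 2)³.
With (x - 2) = 1/3: S(7/3) = 1139/189.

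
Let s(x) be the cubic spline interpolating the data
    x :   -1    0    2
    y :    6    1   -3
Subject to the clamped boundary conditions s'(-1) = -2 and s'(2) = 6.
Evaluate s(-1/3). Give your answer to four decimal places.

3.0864

Put σ_i = s'' at the i-th knot. Here h = (1, 2) and Δ = (-5, -2), so the interior equations h_(i-1)·σ_(i-1) + 2(h_(i-1)+h_i)·σ_i + h_i·σ_(i+1) = 6(Δ_i − Δ_(i-1)) read
  1·σ_0 + 6·σ_1 + 2·σ_2 = 6(Δ_1 - Δ_0) = 18
Clamped end conditions give two more equations: 2h_0·σ_0 + h_0·σ_1 = 6(Δ_0 - s'(-1)) = -18 and h_1·σ_1 + 2h_1·σ_2 = 6(s'(2) - Δ_1) = 48.
Solving the tridiagonal system: σ_0 = -28/3, σ_1 = 2/3, σ_2 = 35/3.
On [-1, 0], s(x) = 6 - 2·(x + 1) - 14/3·(x + 1)² + 5/3·(x + 1)³.
With (x + 1) = 2/3: s(-1/3) = 250/81.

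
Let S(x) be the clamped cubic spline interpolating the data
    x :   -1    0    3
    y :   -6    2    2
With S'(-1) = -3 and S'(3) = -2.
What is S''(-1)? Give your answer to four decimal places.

39.2500

Put σ_i = S'' at the i-th knot. Here h = (1, 3) and Δ = (8, 0), so the interior equations h_(i-1)·σ_(i-1) + 2(h_(i-1)+h_i)·σ_i + h_i·σ_(i+1) = 6(Δ_i − Δ_(i-1)) read
  1·σ_0 + 8·σ_1 + 3·σ_2 = 6(Δ_1 - Δ_0) = -48
Clamped end conditions give two more equations: 2h_0·σ_0 + h_0·σ_1 = 6(Δ_0 - S'(-1)) = 66 and h_1·σ_1 + 2h_1·σ_2 = 6(S'(3) - Δ_1) = -12.
Solving the tridiagonal system: σ_0 = 157/4, σ_1 = -25/2, σ_2 = 17/4.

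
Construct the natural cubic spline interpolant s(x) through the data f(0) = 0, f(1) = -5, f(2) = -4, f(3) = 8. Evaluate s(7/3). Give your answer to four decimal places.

Put σ_i = s'' at the i-th knot. Here h = (1, 1, 1) and Δ = (-5, 1, 12), so the interior equations h_(i-1)·σ_(i-1) + 2(h_(i-1)+h_i)·σ_i + h_i·σ_(i+1) = 6(Δ_i − Δ_(i-1)) read
  1·σ_0 + 4·σ_1 + 1·σ_2 = 6(Δ_1 - Δ_0) = 36
  1·σ_1 + 4·σ_2 + 1·σ_3 = 6(Δ_2 - Δ_1) = 66
Natural end conditions: σ_0 = σ_3 = 0.
Solving: σ_0 = 0, σ_1 = 26/5, σ_2 = 76/5, σ_3 = 0.
On [2, 3], s(x) = -4 + 104/15·(x - 2) + 38/5·(x - 2)² - 38/15·(x - 2)³.
With (x - 2) = 1/3: s(7/3) = -76/81.

-0.9383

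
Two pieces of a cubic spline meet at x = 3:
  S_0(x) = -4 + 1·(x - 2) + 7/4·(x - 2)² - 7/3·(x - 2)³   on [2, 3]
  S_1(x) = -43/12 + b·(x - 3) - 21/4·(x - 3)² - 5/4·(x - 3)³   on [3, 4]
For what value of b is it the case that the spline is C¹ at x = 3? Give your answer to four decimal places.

S_0'(x) = 1 + 7/2·(x - 2) - 7·(x - 2)², so S_0'(3) = -5/2. On the right, S_1'(3) = b, so b = -5/2.

-2.5000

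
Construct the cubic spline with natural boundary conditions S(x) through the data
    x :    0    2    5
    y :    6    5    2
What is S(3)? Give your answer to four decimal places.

Write m_i for S''(x_i). With h_i = 2, 3 and divided differences Δ_i = -1/2, -1, the continuity of S' gives the tridiagonal system
  2·m_0 + 10·m_1 + 3·m_2 = 6(Δ_1 - Δ_0) = -3
Natural end conditions: m_0 = m_2 = 0.
Solving the tridiagonal system: m_0 = 0, m_1 = -3/10, m_2 = 0.
On [2, 5], S(x) = 5 - 7/10·(x - 2) - 3/20·(x - 2)² + 1/60·(x - 2)³.
With (x - 2) = 1: S(3) = 25/6.

4.1667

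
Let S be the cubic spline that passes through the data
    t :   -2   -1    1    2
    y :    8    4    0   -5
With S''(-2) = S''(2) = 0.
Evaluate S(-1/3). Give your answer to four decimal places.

With σ_i denoting the second derivative at x_i, h_i = 1, 2, 1, and Δ_i = (y_(i+1) − y_i)/h_i = -4, -2, -5:
  1·σ_0 + 6·σ_1 + 2·σ_2 = 6(Δ_1 - Δ_0) = 12
  2·σ_1 + 6·σ_2 + 1·σ_3 = 6(Δ_2 - Δ_1) = -18
Natural end conditions: σ_0 = σ_3 = 0.
Hence σ_0 = 0, σ_1 = 27/8, σ_2 = -33/8, σ_3 = 0.
On [-1, 1], S(t) = 4 - 23/8·(t + 1) + 27/16·(t + 1)² - 5/8·(t + 1)³.
With (t + 1) = 2/3: S(-1/3) = 143/54.

2.6481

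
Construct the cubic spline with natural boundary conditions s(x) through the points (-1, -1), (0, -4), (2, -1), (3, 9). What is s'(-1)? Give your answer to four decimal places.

Write m_i for s''(x_i). With h_i = 1, 2, 1 and divided differences Δ_i = -3, 3/2, 10, the continuity of s' gives the tridiagonal system
  1·m_0 + 6·m_1 + 2·m_2 = 6(Δ_1 - Δ_0) = 27
  2·m_1 + 6·m_2 + 1·m_3 = 6(Δ_2 - Δ_1) = 51
Natural end conditions: m_0 = m_3 = 0.
Hence m_0 = 0, m_1 = 15/8, m_2 = 63/8, m_3 = 0.
On [-1, 0], s'(x) = b_0 + 2c_0·(x + 1) + 3d_0·(x + 1)² with b_0 = Δ_0 - h_0(2m_0 + m_1)/6 = -53/16, c_0 = m_0/2 = 0, d_0 = (m_1 - m_0)/(6h_0) = 5/16. So s'(-1) = -53/16.

-3.3125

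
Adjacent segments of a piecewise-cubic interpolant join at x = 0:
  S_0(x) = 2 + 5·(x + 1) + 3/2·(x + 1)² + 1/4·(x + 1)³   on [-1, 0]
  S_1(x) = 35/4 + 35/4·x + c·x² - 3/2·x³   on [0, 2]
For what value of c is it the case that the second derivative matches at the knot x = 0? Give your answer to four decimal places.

S_0''(x) = 3 + 3/2·(x + 1), so S_0''(0) = 9/2. On the right, S_1''(0) = 2c, so c = 9/4.

2.2500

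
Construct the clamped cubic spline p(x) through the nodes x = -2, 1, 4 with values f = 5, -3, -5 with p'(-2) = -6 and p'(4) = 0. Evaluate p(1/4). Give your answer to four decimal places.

-2.1719

Put σ_i = p'' at the i-th knot. Here h = (3, 3) and Δ = (-8/3, -2/3), so the interior equations h_(i-1)·σ_(i-1) + 2(h_(i-1)+h_i)·σ_i + h_i·σ_(i+1) = 6(Δ_i − Δ_(i-1)) read
  3·σ_0 + 12·σ_1 + 3·σ_2 = 6(Δ_1 - Δ_0) = 12
Clamped end conditions give two more equations: 2h_0·σ_0 + h_0·σ_1 = 6(Δ_0 - p'(-2)) = 20 and h_1·σ_1 + 2h_1·σ_2 = 6(p'(4) - Δ_1) = 4.
Solving: σ_0 = 10/3, σ_1 = 0, σ_2 = 2/3.
On [-2, 1], p(x) = 5 - 6·(x + 2) + 5/3·(x + 2)² - 5/27·(x + 2)³.
With (x + 2) = 9/4: p(1/4) = -139/64.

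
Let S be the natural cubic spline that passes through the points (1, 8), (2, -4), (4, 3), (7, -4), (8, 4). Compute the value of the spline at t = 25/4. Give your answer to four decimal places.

-4.2487

Let σ_i = S''(x_i). Step sizes h_i = 1, 2, 3, 1; slopes of the chords Δ_i = (y_(i+1) - y_i)/h_i = -12, 7/2, -7/3, 8.
  1·σ_0 + 6·σ_1 + 2·σ_2 = 6(Δ_1 - Δ_0) = 93
  2·σ_1 + 10·σ_2 + 3·σ_3 = 6(Δ_2 - Δ_1) = -35
  3·σ_2 + 8·σ_3 + 1·σ_4 = 6(Δ_3 - Δ_2) = 62
Natural end conditions: σ_0 = σ_4 = 0.
Solving: σ_0 = 0, σ_1 = 7535/394, σ_2 = -2142/197, σ_3 = 2330/197, σ_4 = 0.
On [4, 7], S(t) = 3 + 1552/591·(t - 4) - 1071/197·(t - 4)² + 2236/1773·(t - 4)³.
With (t - 4) = 9/4: S(25/4) = -837/197.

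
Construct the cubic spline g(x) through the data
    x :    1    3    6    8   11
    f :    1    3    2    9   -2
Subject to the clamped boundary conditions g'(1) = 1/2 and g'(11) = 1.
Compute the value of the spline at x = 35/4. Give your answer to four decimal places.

7.0766

Write M_i for g''(x_i). With h_i = 2, 3, 2, 3 and divided differences Δ_i = 1, -1/3, 7/2, -11/3, the continuity of g' gives the tridiagonal system
  2·M_0 + 10·M_1 + 3·M_2 = 6(Δ_1 - Δ_0) = -8
  3·M_1 + 10·M_2 + 2·M_3 = 6(Δ_2 - Δ_1) = 23
  2·M_2 + 10·M_3 + 3·M_4 = 6(Δ_3 - Δ_2) = -43
Clamped end conditions give two more equations: 2h_0·M_0 + h_0·M_1 = 6(Δ_0 - g'(1)) = 3 and h_3·M_3 + 2h_3·M_4 = 6(g'(11) - Δ_3) = 28.
Hence M_0 = 3569/1740, M_1 = -1132/435, M_2 = 4037/870, M_3 = -3392/435, M_4 = 1242/145.
On [8, 11], g(x) = 9 - 22/145·(x - 8) - 1696/435·(x - 8)² + 3559/3915·(x - 8)³.
With (x - 8) = 3/4: g(35/4) = 65671/9280.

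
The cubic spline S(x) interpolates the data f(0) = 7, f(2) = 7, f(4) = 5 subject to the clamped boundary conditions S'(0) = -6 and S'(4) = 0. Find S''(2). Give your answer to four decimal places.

Put M_i = S'' at the i-th knot. Here h = (2, 2) and Δ = (0, -1), so the interior equations h_(i-1)·M_(i-1) + 2(h_(i-1)+h_i)·M_i + h_i·M_(i+1) = 6(Δ_i − Δ_(i-1)) read
  2·M_0 + 8·M_1 + 2·M_2 = 6(Δ_1 - Δ_0) = -6
Clamped end conditions give two more equations: 2h_0·M_0 + h_0·M_1 = 6(Δ_0 - S'(0)) = 36 and h_1·M_1 + 2h_1·M_2 = 6(S'(4) - Δ_1) = 6.
Solving the tridiagonal system: M_0 = 45/4, M_1 = -9/2, M_2 = 15/4.

-4.5000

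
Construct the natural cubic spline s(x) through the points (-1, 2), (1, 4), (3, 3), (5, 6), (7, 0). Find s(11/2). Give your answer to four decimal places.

5.4023

Put σ_i = s'' at the i-th knot. Here h = (2, 2, 2, 2) and Δ = (1, -1/2, 3/2, -3), so the interior equations h_(i-1)·σ_(i-1) + 2(h_(i-1)+h_i)·σ_i + h_i·σ_(i+1) = 6(Δ_i − Δ_(i-1)) read
  2·σ_0 + 8·σ_1 + 2·σ_2 = 6(Δ_1 - Δ_0) = -9
  2·σ_1 + 8·σ_2 + 2·σ_3 = 6(Δ_2 - Δ_1) = 12
  2·σ_2 + 8·σ_3 + 2·σ_4 = 6(Δ_3 - Δ_2) = -27
Natural end conditions: σ_0 = σ_4 = 0.
Forward elimination and back-substitution give σ_0 = 0, σ_1 = -15/8, σ_2 = 3, σ_3 = -33/8, σ_4 = 0.
On [5, 7], s(x) = 6 - 1/4·(x - 5) - 33/16·(x - 5)² + 11/32·(x - 5)³.
With (x - 5) = 1/2: s(11/2) = 1383/256.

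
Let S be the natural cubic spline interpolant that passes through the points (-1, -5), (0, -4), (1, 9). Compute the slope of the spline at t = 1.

16

Let m_i = S''(x_i). Step sizes h_i = 1, 1; slopes of the chords Δ_i = (y_(i+1) - y_i)/h_i = 1, 13.
  1·m_0 + 4·m_1 + 1·m_2 = 6(Δ_1 - Δ_0) = 72
Natural end conditions: m_0 = m_2 = 0.
Solving: m_0 = 0, m_1 = 18, m_2 = 0.
On [0, 1], S'(t) = b_1 + 2c_1·t + 3d_1·t² with b_1 = Δ_1 - h_1(2m_1 + m_2)/6 = 7, c_1 = m_1/2 = 9, d_1 = (m_2 - m_1)/(6h_1) = -3. So S'(1) = 16.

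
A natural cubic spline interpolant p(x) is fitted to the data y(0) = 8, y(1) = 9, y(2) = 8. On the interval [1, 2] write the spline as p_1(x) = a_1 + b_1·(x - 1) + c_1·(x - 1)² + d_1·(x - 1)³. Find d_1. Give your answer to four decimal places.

0.5000

Let M_i = p''(x_i). Step sizes h_i = 1, 1; slopes of the chords Δ_i = (y_(i+1) - y_i)/h_i = 1, -1.
  1·M_0 + 4·M_1 + 1·M_2 = 6(Δ_1 - Δ_0) = -12
Natural end conditions: M_0 = M_2 = 0.
Hence M_0 = 0, M_1 = -3, M_2 = 0.
On [1, 2], with p_1(x) = a_1 + b_1·(x - 1) + c_1·(x - 1)² + d_1·(x - 1)³: c_1 = M_1/2 = -3/2, d_1 = (M_2 - M_1)/(6h_1) = 1/2, b_1 = Δ_1 - h_1(2M_1 + M_2)/6 = 0.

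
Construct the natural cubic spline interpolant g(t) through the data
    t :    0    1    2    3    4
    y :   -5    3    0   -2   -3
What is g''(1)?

Put M_i = g'' at the i-th knot. Here h = (1, 1, 1, 1) and Δ = (8, -3, -2, -1), so the interior equations h_(i-1)·M_(i-1) + 2(h_(i-1)+h_i)·M_i + h_i·M_(i+1) = 6(Δ_i − Δ_(i-1)) read
  1·M_0 + 4·M_1 + 1·M_2 = 6(Δ_1 - Δ_0) = -66
  1·M_1 + 4·M_2 + 1·M_3 = 6(Δ_2 - Δ_1) = 6
  1·M_2 + 4·M_3 + 1·M_4 = 6(Δ_3 - Δ_2) = 6
Natural end conditions: M_0 = M_4 = 0.
Solving: M_0 = 0, M_1 = -18, M_2 = 6, M_3 = 0, M_4 = 0.

-18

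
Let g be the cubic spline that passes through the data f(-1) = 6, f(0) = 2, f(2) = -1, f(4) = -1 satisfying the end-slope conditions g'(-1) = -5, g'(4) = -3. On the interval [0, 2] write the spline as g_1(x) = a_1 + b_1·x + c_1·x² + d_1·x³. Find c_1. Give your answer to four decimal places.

0.6957

With m_i denoting the second derivative at x_i, h_i = 1, 2, 2, and Δ_i = (y_(i+1) − y_i)/h_i = -4, -3/2, 0:
  1·m_0 + 6·m_1 + 2·m_2 = 6(Δ_1 - Δ_0) = 15
  2·m_1 + 8·m_2 + 2·m_3 = 6(Δ_2 - Δ_1) = 9
Clamped end conditions give two more equations: 2h_0·m_0 + h_0·m_1 = 6(Δ_0 - g'(-1)) = 6 and h_2·m_2 + 2h_2·m_3 = 6(g'(4) - Δ_2) = -18.
Solving the tridiagonal system: m_0 = 53/23, m_1 = 32/23, m_2 = 50/23, m_3 = -257/46.
On [0, 2], with g_1(x) = a_1 + b_1·x + c_1·x² + d_1·x³: c_1 = m_1/2 = 16/23, d_1 = (m_2 - m_1)/(6h_1) = 3/46, b_1 = Δ_1 - h_1(2m_1 + m_2)/6 = -145/46.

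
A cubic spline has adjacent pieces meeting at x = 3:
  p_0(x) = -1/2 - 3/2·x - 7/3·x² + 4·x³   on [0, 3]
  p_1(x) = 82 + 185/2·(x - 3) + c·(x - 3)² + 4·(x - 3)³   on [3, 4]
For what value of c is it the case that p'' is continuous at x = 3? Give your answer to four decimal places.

p_0''(x) = -14/3 + 24·x, so p_0''(3) = 202/3. On the right, p_1''(3) = 2c, so c = 101/3.

33.6667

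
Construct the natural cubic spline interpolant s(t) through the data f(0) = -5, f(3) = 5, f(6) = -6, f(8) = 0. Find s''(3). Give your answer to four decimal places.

With m_i denoting the second derivative at x_i, h_i = 3, 3, 2, and Δ_i = (y_(i+1) − y_i)/h_i = 10/3, -11/3, 3:
  3·m_0 + 12·m_1 + 3·m_2 = 6(Δ_1 - Δ_0) = -42
  3·m_1 + 10·m_2 + 2·m_3 = 6(Δ_2 - Δ_1) = 40
Natural end conditions: m_0 = m_3 = 0.
Solving: m_0 = 0, m_1 = -180/37, m_2 = 202/37, m_3 = 0.

-4.8649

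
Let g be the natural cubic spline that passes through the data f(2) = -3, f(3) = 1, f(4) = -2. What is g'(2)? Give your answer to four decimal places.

With m_i denoting the second derivative at x_i, h_i = 1, 1, and Δ_i = (y_(i+1) − y_i)/h_i = 4, -3:
  1·m_0 + 4·m_1 + 1·m_2 = 6(Δ_1 - Δ_0) = -42
Natural end conditions: m_0 = m_2 = 0.
Hence m_0 = 0, m_1 = -21/2, m_2 = 0.
On [2, 3], g'(t) = b_0 + 2c_0·(t - 2) + 3d_0·(t - 2)² with b_0 = Δ_0 - h_0(2m_0 + m_1)/6 = 23/4, c_0 = m_0/2 = 0, d_0 = (m_1 - m_0)/(6h_0) = -7/4. So g'(2) = 23/4.

5.7500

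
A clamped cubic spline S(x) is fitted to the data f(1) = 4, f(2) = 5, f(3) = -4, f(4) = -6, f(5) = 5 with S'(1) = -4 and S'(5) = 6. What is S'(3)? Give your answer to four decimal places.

-9.5000

Write m_i for S''(x_i). With h_i = 1, 1, 1, 1 and divided differences Δ_i = 1, -9, -2, 11, the continuity of S' gives the tridiagonal system
  1·m_0 + 4·m_1 + 1·m_2 = 6(Δ_1 - Δ_0) = -60
  1·m_1 + 4·m_2 + 1·m_3 = 6(Δ_2 - Δ_1) = 42
  1·m_2 + 4·m_3 + 1·m_4 = 6(Δ_3 - Δ_2) = 78
Clamped end conditions give two more equations: 2h_0·m_0 + h_0·m_1 = 6(Δ_0 - S'(1)) = 30 and h_3·m_3 + 2h_3·m_4 = 6(S'(5) - Δ_3) = -30.
Hence m_0 = 109/4, m_1 = -49/2, m_2 = 43/4, m_3 = 47/2, m_4 = -107/4.
On [3, 4], S'(x) = b_2 + 2c_2·(x - 3) + 3d_2·(x - 3)² with b_2 = Δ_2 - h_2(2m_2 + m_3)/6 = -19/2, c_2 = m_2/2 = 43/8, d_2 = (m_3 - m_2)/(6h_2) = 17/8. So S'(3) = -19/2.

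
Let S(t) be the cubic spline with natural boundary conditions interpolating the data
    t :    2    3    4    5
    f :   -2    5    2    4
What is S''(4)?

Let M_i = S''(x_i). Step sizes h_i = 1, 1, 1; slopes of the chords Δ_i = (y_(i+1) - y_i)/h_i = 7, -3, 2.
  1·M_0 + 4·M_1 + 1·M_2 = 6(Δ_1 - Δ_0) = -60
  1·M_1 + 4·M_2 + 1·M_3 = 6(Δ_2 - Δ_1) = 30
Natural end conditions: M_0 = M_3 = 0.
Forward elimination and back-substitution give M_0 = 0, M_1 = -18, M_2 = 12, M_3 = 0.

12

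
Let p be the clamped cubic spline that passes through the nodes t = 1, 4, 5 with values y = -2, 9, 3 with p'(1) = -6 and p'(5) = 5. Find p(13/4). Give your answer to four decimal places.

9.1797

Let M_i = p''(x_i). Step sizes h_i = 3, 1; slopes of the chords Δ_i = (y_(i+1) - y_i)/h_i = 11/3, -6.
  3·M_0 + 8·M_1 + 1·M_2 = 6(Δ_1 - Δ_0) = -58
Clamped end conditions give two more equations: 2h_0·M_0 + h_0·M_1 = 6(Δ_0 - p'(1)) = 58 and h_1·M_1 + 2h_1·M_2 = 6(p'(5) - Δ_1) = 66.
Solving the tridiagonal system: M_0 = 59/3, M_1 = -20, M_2 = 43.
On [1, 4], p(t) = -2 - 6·(t - 1) + 59/6·(t - 1)² - 119/54·(t - 1)³.
With (t - 1) = 9/4: p(13/4) = 1175/128.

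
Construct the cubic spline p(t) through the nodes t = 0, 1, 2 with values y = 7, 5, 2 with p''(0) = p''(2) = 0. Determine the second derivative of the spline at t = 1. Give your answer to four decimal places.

Write M_i for p''(x_i). With h_i = 1, 1 and divided differences Δ_i = -2, -3, the continuity of p' gives the tridiagonal system
  1·M_0 + 4·M_1 + 1·M_2 = 6(Δ_1 - Δ_0) = -6
Natural end conditions: M_0 = M_2 = 0.
Solving: M_0 = 0, M_1 = -3/2, M_2 = 0.

-1.5000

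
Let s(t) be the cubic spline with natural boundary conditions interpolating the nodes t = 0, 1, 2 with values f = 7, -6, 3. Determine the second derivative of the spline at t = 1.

Put m_i = s'' at the i-th knot. Here h = (1, 1) and Δ = (-13, 9), so the interior equations h_(i-1)·m_(i-1) + 2(h_(i-1)+h_i)·m_i + h_i·m_(i+1) = 6(Δ_i − Δ_(i-1)) read
  1·m_0 + 4·m_1 + 1·m_2 = 6(Δ_1 - Δ_0) = 132
Natural end conditions: m_0 = m_2 = 0.
Hence m_0 = 0, m_1 = 33, m_2 = 0.

33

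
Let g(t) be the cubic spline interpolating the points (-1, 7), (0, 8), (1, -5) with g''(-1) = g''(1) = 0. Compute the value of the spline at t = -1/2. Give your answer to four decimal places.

8.8125

Write M_i for g''(x_i). With h_i = 1, 1 and divided differences Δ_i = 1, -13, the continuity of g' gives the tridiagonal system
  1·M_0 + 4·M_1 + 1·M_2 = 6(Δ_1 - Δ_0) = -84
Natural end conditions: M_0 = M_2 = 0.
Solving the tridiagonal system: M_0 = 0, M_1 = -21, M_2 = 0.
On [-1, 0], g(t) = 7 + 9/2·(t + 1) + 0·(t + 1)² - 7/2·(t + 1)³.
With (t + 1) = 1/2: g(-1/2) = 141/16.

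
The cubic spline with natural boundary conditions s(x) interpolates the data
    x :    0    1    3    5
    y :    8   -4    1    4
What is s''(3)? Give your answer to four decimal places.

With M_i denoting the second derivative at x_i, h_i = 1, 2, 2, and Δ_i = (y_(i+1) − y_i)/h_i = -12, 5/2, 3/2:
  1·M_0 + 6·M_1 + 2·M_2 = 6(Δ_1 - Δ_0) = 87
  2·M_1 + 8·M_2 + 2·M_3 = 6(Δ_2 - Δ_1) = -6
Natural end conditions: M_0 = M_3 = 0.
Hence M_0 = 0, M_1 = 177/11, M_2 = -105/22, M_3 = 0.

-4.7727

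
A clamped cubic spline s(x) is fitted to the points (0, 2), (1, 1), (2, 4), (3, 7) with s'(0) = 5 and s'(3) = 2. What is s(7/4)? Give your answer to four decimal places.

With σ_i denoting the second derivative at x_i, h_i = 1, 1, 1, and Δ_i = (y_(i+1) − y_i)/h_i = -1, 3, 3:
  1·σ_0 + 4·σ_1 + 1·σ_2 = 6(Δ_1 - Δ_0) = 24
  1·σ_1 + 4·σ_2 + 1·σ_3 = 6(Δ_2 - Δ_1) = 0
Clamped end conditions give two more equations: 2h_0·σ_0 + h_0·σ_1 = 6(Δ_0 - s'(0)) = -36 and h_2·σ_2 + 2h_2·σ_3 = 6(s'(3) - Δ_2) = -6.
Forward elimination and back-substitution give σ_0 = -122/5, σ_1 = 64/5, σ_2 = -14/5, σ_3 = -8/5.
On [1, 2], s(x) = 1 - 4/5·(x - 1) + 32/5·(x - 1)² - 13/5·(x - 1)³.
With (x - 1) = 3/4: s(7/4) = 929/320.

2.9031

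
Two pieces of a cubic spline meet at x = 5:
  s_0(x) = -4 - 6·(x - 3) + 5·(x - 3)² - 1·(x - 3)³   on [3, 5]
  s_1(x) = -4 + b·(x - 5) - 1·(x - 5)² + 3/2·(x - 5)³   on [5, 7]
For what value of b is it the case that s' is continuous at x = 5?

s_0'(x) = -6 + 10·(x - 3) - 3·(x - 3)², so s_0'(5) = 2. On the right, s_1'(5) = b, so b = 2.

2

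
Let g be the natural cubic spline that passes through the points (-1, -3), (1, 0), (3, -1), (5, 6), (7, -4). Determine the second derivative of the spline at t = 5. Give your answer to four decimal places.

Let M_i = g''(x_i). Step sizes h_i = 2, 2, 2, 2; slopes of the chords Δ_i = (y_(i+1) - y_i)/h_i = 3/2, -1/2, 7/2, -5.
  2·M_0 + 8·M_1 + 2·M_2 = 6(Δ_1 - Δ_0) = -12
  2·M_1 + 8·M_2 + 2·M_3 = 6(Δ_2 - Δ_1) = 24
  2·M_2 + 8·M_3 + 2·M_4 = 6(Δ_3 - Δ_2) = -51
Natural end conditions: M_0 = M_4 = 0.
Solving the tridiagonal system: M_0 = 0, M_1 = -327/112, M_2 = 159/28, M_3 = -873/112, M_4 = 0.

-7.7946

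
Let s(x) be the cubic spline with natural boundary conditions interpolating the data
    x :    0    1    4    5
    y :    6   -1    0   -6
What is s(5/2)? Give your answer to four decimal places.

Write σ_i for s''(x_i). With h_i = 1, 3, 1 and divided differences Δ_i = -7, 1/3, -6, the continuity of s' gives the tridiagonal system
  1·σ_0 + 8·σ_1 + 3·σ_2 = 6(Δ_1 - Δ_0) = 44
  3·σ_1 + 8·σ_2 + 1·σ_3 = 6(Δ_2 - Δ_1) = -38
Natural end conditions: σ_0 = σ_3 = 0.
Hence σ_0 = 0, σ_1 = 466/55, σ_2 = -436/55, σ_3 = 0.
On [1, 4], s(x) = -1 - 689/165·(x - 1) + 233/55·(x - 1)² - 41/45·(x - 1)³.
With (x - 1) = 3/2: s(5/2) = -71/88.

-0.8068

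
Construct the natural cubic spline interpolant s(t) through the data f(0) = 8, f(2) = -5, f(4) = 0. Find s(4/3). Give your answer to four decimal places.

Let M_i = s''(x_i). Step sizes h_i = 2, 2; slopes of the chords Δ_i = (y_(i+1) - y_i)/h_i = -13/2, 5/2.
  2·M_0 + 8·M_1 + 2·M_2 = 6(Δ_1 - Δ_0) = 54
Natural end conditions: M_0 = M_2 = 0.
Solving the tridiagonal system: M_0 = 0, M_1 = 27/4, M_2 = 0.
On [0, 2], s(t) = 8 - 35/4·t + 0·t² + 9/16·t³.
With t = 4/3: s(4/3) = -7/3.

-2.3333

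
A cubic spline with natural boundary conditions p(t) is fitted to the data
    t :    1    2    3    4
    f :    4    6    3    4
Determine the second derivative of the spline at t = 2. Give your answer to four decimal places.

Put M_i = p'' at the i-th knot. Here h = (1, 1, 1) and Δ = (2, -3, 1), so the interior equations h_(i-1)·M_(i-1) + 2(h_(i-1)+h_i)·M_i + h_i·M_(i+1) = 6(Δ_i − Δ_(i-1)) read
  1·M_0 + 4·M_1 + 1·M_2 = 6(Δ_1 - Δ_0) = -30
  1·M_1 + 4·M_2 + 1·M_3 = 6(Δ_2 - Δ_1) = 24
Natural end conditions: M_0 = M_3 = 0.
Solving: M_0 = 0, M_1 = -48/5, M_2 = 42/5, M_3 = 0.

-9.6000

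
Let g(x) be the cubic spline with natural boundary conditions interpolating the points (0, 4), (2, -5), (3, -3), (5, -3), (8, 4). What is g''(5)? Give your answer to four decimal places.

2.1840

Write M_i for g''(x_i). With h_i = 2, 1, 2, 3 and divided differences Δ_i = -9/2, 2, 0, 7/3, the continuity of g' gives the tridiagonal system
  2·M_0 + 6·M_1 + 1·M_2 = 6(Δ_1 - Δ_0) = 39
  1·M_1 + 6·M_2 + 2·M_3 = 6(Δ_2 - Δ_1) = -12
  2·M_2 + 10·M_3 + 3·M_4 = 6(Δ_3 - Δ_2) = 14
Natural end conditions: M_0 = M_4 = 0.
Solving: M_0 = 0, M_1 = 1166/163, M_2 = -639/163, M_3 = 356/163, M_4 = 0.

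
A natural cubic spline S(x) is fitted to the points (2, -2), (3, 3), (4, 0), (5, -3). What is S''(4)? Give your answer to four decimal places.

3.2000

With m_i denoting the second derivative at x_i, h_i = 1, 1, 1, and Δ_i = (y_(i+1) − y_i)/h_i = 5, -3, -3:
  1·m_0 + 4·m_1 + 1·m_2 = 6(Δ_1 - Δ_0) = -48
  1·m_1 + 4·m_2 + 1·m_3 = 6(Δ_2 - Δ_1) = 0
Natural end conditions: m_0 = m_3 = 0.
Forward elimination and back-substitution give m_0 = 0, m_1 = -64/5, m_2 = 16/5, m_3 = 0.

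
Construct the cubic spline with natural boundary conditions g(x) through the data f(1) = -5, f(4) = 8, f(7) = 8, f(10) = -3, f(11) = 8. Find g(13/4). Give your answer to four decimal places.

Let m_i = g''(x_i). Step sizes h_i = 3, 3, 3, 1; slopes of the chords Δ_i = (y_(i+1) - y_i)/h_i = 13/3, 0, -11/3, 11.
  3·m_0 + 12·m_1 + 3·m_2 = 6(Δ_1 - Δ_0) = -26
  3·m_1 + 12·m_2 + 3·m_3 = 6(Δ_2 - Δ_1) = -22
  3·m_2 + 8·m_3 + 1·m_4 = 6(Δ_3 - Δ_2) = 88
Natural end conditions: m_0 = m_4 = 0.
Hence m_0 = 0, m_1 = -157/162, m_2 = -388/81, m_3 = 691/54, m_4 = 0.
On [1, 4], g(x) = -5 + 1561/324·(x - 1) + 0·(x - 1)² - 157/2916·(x - 1)³.
With (x - 1) = 9/4: g(13/4) = 12043/2304.

5.2270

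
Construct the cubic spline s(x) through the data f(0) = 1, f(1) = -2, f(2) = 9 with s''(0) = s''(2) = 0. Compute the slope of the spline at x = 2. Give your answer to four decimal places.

14.5000

Write M_i for s''(x_i). With h_i = 1, 1 and divided differences Δ_i = -3, 11, the continuity of s' gives the tridiagonal system
  1·M_0 + 4·M_1 + 1·M_2 = 6(Δ_1 - Δ_0) = 84
Natural end conditions: M_0 = M_2 = 0.
Forward elimination and back-substitution give M_0 = 0, M_1 = 21, M_2 = 0.
On [1, 2], s'(x) = b_1 + 2c_1·(x - 1) + 3d_1·(x - 1)² with b_1 = Δ_1 - h_1(2M_1 + M_2)/6 = 4, c_1 = M_1/2 = 21/2, d_1 = (M_2 - M_1)/(6h_1) = -7/2. So s'(2) = 29/2.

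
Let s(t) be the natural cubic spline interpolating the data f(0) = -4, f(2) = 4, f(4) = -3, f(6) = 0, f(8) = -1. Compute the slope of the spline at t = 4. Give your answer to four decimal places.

-1.6875

Put m_i = s'' at the i-th knot. Here h = (2, 2, 2, 2) and Δ = (4, -7/2, 3/2, -1/2), so the interior equations h_(i-1)·m_(i-1) + 2(h_(i-1)+h_i)·m_i + h_i·m_(i+1) = 6(Δ_i − Δ_(i-1)) read
  2·m_0 + 8·m_1 + 2·m_2 = 6(Δ_1 - Δ_0) = -45
  2·m_1 + 8·m_2 + 2·m_3 = 6(Δ_2 - Δ_1) = 30
  2·m_2 + 8·m_3 + 2·m_4 = 6(Δ_3 - Δ_2) = -12
Natural end conditions: m_0 = m_4 = 0.
Solving: m_0 = 0, m_1 = -807/112, m_2 = 177/28, m_3 = -345/112, m_4 = 0.
On [4, 6], s'(t) = b_2 + 2c_2·(t - 4) + 3d_2·(t - 4)² with b_2 = Δ_2 - h_2(2m_2 + m_3)/6 = -27/16, c_2 = m_2/2 = 177/56, d_2 = (m_3 - m_2)/(6h_2) = -351/448. So s'(4) = -27/16.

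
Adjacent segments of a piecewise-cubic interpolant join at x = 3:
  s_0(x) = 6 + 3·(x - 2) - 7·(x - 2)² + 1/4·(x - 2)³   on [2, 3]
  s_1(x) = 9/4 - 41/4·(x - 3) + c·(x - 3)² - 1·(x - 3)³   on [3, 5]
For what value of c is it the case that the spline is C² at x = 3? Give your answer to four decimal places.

-6.2500

s_0''(x) = -14 + 3/2·(x - 2), so s_0''(3) = -25/2. On the right, s_1''(3) = 2c, so c = -25/4.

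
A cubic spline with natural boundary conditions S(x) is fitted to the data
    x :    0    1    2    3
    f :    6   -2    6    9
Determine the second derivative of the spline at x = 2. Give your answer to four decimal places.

Put M_i = S'' at the i-th knot. Here h = (1, 1, 1) and Δ = (-8, 8, 3), so the interior equations h_(i-1)·M_(i-1) + 2(h_(i-1)+h_i)·M_i + h_i·M_(i+1) = 6(Δ_i − Δ_(i-1)) read
  1·M_0 + 4·M_1 + 1·M_2 = 6(Δ_1 - Δ_0) = 96
  1·M_1 + 4·M_2 + 1·M_3 = 6(Δ_2 - Δ_1) = -30
Natural end conditions: M_0 = M_3 = 0.
Hence M_0 = 0, M_1 = 138/5, M_2 = -72/5, M_3 = 0.

-14.4000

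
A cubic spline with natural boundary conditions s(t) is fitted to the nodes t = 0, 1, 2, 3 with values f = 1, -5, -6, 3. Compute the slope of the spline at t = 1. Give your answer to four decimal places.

Put M_i = s'' at the i-th knot. Here h = (1, 1, 1) and Δ = (-6, -1, 9), so the interior equations h_(i-1)·M_(i-1) + 2(h_(i-1)+h_i)·M_i + h_i·M_(i+1) = 6(Δ_i − Δ_(i-1)) read
  1·M_0 + 4·M_1 + 1·M_2 = 6(Δ_1 - Δ_0) = 30
  1·M_1 + 4·M_2 + 1·M_3 = 6(Δ_2 - Δ_1) = 60
Natural end conditions: M_0 = M_3 = 0.
Hence M_0 = 0, M_1 = 4, M_2 = 14, M_3 = 0.
On [1, 2], s'(t) = b_1 + 2c_1·(t - 1) + 3d_1·(t - 1)² with b_1 = Δ_1 - h_1(2M_1 + M_2)/6 = -14/3, c_1 = M_1/2 = 2, d_1 = (M_2 - M_1)/(6h_1) = 5/3. So s'(1) = -14/3.

-4.6667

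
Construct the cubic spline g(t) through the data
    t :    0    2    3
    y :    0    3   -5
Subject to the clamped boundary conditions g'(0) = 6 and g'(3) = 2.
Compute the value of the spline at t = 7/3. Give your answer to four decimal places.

-0.5432

With M_i denoting the second derivative at x_i, h_i = 2, 1, and Δ_i = (y_(i+1) − y_i)/h_i = 3/2, -8:
  2·M_0 + 6·M_1 + 1·M_2 = 6(Δ_1 - Δ_0) = -57
Clamped end conditions give two more equations: 2h_0·M_0 + h_0·M_1 = 6(Δ_0 - g'(0)) = -27 and h_1·M_1 + 2h_1·M_2 = 6(g'(3) - Δ_1) = 60.
Hence M_0 = 17/12, M_1 = -49/3, M_2 = 229/6.
On [2, 3], g(t) = 3 - 107/12·(t - 2) - 49/6·(t - 2)² + 109/12·(t - 2)³.
With (t - 2) = 1/3: g(7/3) = -44/81.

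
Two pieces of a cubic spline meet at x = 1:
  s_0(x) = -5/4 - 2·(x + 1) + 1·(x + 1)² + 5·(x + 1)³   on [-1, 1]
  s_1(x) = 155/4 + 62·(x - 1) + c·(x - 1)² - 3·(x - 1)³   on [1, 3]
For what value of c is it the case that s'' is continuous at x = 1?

s_0''(x) = 2 + 30·(x + 1), so s_0''(1) = 62. On the right, s_1''(1) = 2c, so c = 31.

31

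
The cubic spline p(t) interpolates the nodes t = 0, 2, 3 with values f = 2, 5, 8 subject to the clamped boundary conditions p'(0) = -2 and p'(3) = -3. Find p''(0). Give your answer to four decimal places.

3.4167

With M_i denoting the second derivative at x_i, h_i = 2, 1, and Δ_i = (y_(i+1) − y_i)/h_i = 3/2, 3:
  2·M_0 + 6·M_1 + 1·M_2 = 6(Δ_1 - Δ_0) = 9
Clamped end conditions give two more equations: 2h_0·M_0 + h_0·M_1 = 6(Δ_0 - p'(0)) = 21 and h_1·M_1 + 2h_1·M_2 = 6(p'(3) - Δ_1) = -36.
Forward elimination and back-substitution give M_0 = 41/12, M_1 = 11/3, M_2 = -119/6.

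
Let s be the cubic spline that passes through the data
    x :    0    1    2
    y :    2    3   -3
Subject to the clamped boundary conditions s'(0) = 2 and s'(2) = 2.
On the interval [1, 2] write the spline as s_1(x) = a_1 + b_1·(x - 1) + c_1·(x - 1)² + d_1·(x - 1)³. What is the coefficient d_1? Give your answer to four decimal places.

With M_i denoting the second derivative at x_i, h_i = 1, 1, and Δ_i = (y_(i+1) − y_i)/h_i = 1, -6:
  1·M_0 + 4·M_1 + 1·M_2 = 6(Δ_1 - Δ_0) = -42
Clamped end conditions give two more equations: 2h_0·M_0 + h_0·M_1 = 6(Δ_0 - s'(0)) = -6 and h_1·M_1 + 2h_1·M_2 = 6(s'(2) - Δ_1) = 48.
Forward elimination and back-substitution give M_0 = 15/2, M_1 = -21, M_2 = 69/2.
On [1, 2], with s_1(x) = a_1 + b_1·(x - 1) + c_1·(x - 1)² + d_1·(x - 1)³: c_1 = M_1/2 = -21/2, d_1 = (M_2 - M_1)/(6h_1) = 37/4, b_1 = Δ_1 - h_1(2M_1 + M_2)/6 = -19/4.

9.2500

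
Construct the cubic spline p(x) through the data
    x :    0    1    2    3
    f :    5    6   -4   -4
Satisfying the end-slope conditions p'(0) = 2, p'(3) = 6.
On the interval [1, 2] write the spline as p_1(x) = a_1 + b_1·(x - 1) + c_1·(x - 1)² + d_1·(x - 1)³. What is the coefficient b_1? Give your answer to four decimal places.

With σ_i denoting the second derivative at x_i, h_i = 1, 1, 1, and Δ_i = (y_(i+1) − y_i)/h_i = 1, -10, 0:
  1·σ_0 + 4·σ_1 + 1·σ_2 = 6(Δ_1 - Δ_0) = -66
  1·σ_1 + 4·σ_2 + 1·σ_3 = 6(Δ_2 - Δ_1) = 60
Clamped end conditions give two more equations: 2h_0·σ_0 + h_0·σ_1 = 6(Δ_0 - p'(0)) = -6 and h_2·σ_2 + 2h_2·σ_3 = 6(p'(3) - Δ_2) = 36.
Solving: σ_0 = 26/3, σ_1 = -70/3, σ_2 = 56/3, σ_3 = 26/3.
On [1, 2], with p_1(x) = a_1 + b_1·(x - 1) + c_1·(x - 1)² + d_1·(x - 1)³: c_1 = σ_1/2 = -35/3, d_1 = (σ_2 - σ_1)/(6h_1) = 7, b_1 = Δ_1 - h_1(2σ_1 + σ_2)/6 = -16/3.

-5.3333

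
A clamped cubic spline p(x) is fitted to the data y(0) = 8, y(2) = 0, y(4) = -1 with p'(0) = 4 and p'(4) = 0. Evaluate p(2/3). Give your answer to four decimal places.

Write m_i for p''(x_i). With h_i = 2, 2 and divided differences Δ_i = -4, -1/2, the continuity of p' gives the tridiagonal system
  2·m_0 + 8·m_1 + 2·m_2 = 6(Δ_1 - Δ_0) = 21
Clamped end conditions give two more equations: 2h_0·m_0 + h_0·m_1 = 6(Δ_0 - p'(0)) = -48 and h_1·m_1 + 2h_1·m_2 = 6(p'(4) - Δ_1) = 3.
Solving: m_0 = -125/8, m_1 = 29/4, m_2 = -23/8.
On [0, 2], p(x) = 8 + 4·x - 125/16·x² + 61/32·x³.
With x = 2/3: p(2/3) = 419/54.

7.7593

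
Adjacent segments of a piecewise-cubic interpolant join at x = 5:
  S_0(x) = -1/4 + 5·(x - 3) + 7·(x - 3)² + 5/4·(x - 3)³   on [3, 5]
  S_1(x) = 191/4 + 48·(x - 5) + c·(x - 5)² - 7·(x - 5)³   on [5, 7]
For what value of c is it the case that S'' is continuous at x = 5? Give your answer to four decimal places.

14.5000

S_0''(x) = 14 + 15/2·(x - 3), so S_0''(5) = 29. On the right, S_1''(5) = 2c, so c = 29/2.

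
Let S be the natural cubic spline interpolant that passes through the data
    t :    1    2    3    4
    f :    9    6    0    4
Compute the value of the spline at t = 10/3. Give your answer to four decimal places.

With M_i denoting the second derivative at x_i, h_i = 1, 1, 1, and Δ_i = (y_(i+1) − y_i)/h_i = -3, -6, 4:
  1·M_0 + 4·M_1 + 1·M_2 = 6(Δ_1 - Δ_0) = -18
  1·M_1 + 4·M_2 + 1·M_3 = 6(Δ_2 - Δ_1) = 60
Natural end conditions: M_0 = M_3 = 0.
Solving the tridiagonal system: M_0 = 0, M_1 = -44/5, M_2 = 86/5, M_3 = 0.
On [3, 4], S(t) = 0 - 26/15·(t - 3) + 43/5·(t - 3)² - 43/15·(t - 3)³.
With (t - 3) = 1/3: S(10/3) = 22/81.

0.2716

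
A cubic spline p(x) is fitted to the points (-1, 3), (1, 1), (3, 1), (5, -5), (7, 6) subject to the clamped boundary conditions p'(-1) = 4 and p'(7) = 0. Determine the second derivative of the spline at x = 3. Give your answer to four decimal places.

-6.3125

Let M_i = p''(x_i). Step sizes h_i = 2, 2, 2, 2; slopes of the chords Δ_i = (y_(i+1) - y_i)/h_i = -1, 0, -3, 11/2.
  2·M_0 + 8·M_1 + 2·M_2 = 6(Δ_1 - Δ_0) = 6
  2·M_1 + 8·M_2 + 2·M_3 = 6(Δ_2 - Δ_1) = -18
  2·M_2 + 8·M_3 + 2·M_4 = 6(Δ_3 - Δ_2) = 51
Clamped end conditions give two more equations: 2h_0·M_0 + h_0·M_1 = 6(Δ_0 - p'(-1)) = -30 and h_3·M_3 + 2h_3·M_4 = 6(p'(7) - Δ_3) = -33.
Solving: M_0 = -1109/112, M_1 = 269/56, M_2 = -101/16, M_3 = 641/56, M_4 = -1565/112.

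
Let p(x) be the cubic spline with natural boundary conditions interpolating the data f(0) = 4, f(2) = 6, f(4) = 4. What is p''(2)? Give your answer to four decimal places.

With M_i denoting the second derivative at x_i, h_i = 2, 2, and Δ_i = (y_(i+1) − y_i)/h_i = 1, -1:
  2·M_0 + 8·M_1 + 2·M_2 = 6(Δ_1 - Δ_0) = -12
Natural end conditions: M_0 = M_2 = 0.
Hence M_0 = 0, M_1 = -3/2, M_2 = 0.

-1.5000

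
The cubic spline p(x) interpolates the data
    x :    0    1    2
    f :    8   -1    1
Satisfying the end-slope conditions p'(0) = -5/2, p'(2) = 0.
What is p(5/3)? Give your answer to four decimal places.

Let σ_i = p''(x_i). Step sizes h_i = 1, 1; slopes of the chords Δ_i = (y_(i+1) - y_i)/h_i = -9, 2.
  1·σ_0 + 4·σ_1 + 1·σ_2 = 6(Δ_1 - Δ_0) = 66
Clamped end conditions give two more equations: 2h_0·σ_0 + h_0·σ_1 = 6(Δ_0 - p'(0)) = -39 and h_1·σ_1 + 2h_1·σ_2 = 6(p'(2) - Δ_1) = -12.
Solving the tridiagonal system: σ_0 = -139/4, σ_1 = 61/2, σ_2 = -85/4.
On [1, 2], p(x) = -1 - 37/8·(x - 1) + 61/4·(x - 1)² - 69/8·(x - 1)³.
With (x - 1) = 2/3: p(5/3) = 5/36.

0.1389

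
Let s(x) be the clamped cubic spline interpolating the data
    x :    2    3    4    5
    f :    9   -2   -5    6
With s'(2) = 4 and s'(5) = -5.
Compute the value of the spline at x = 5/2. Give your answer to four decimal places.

Write σ_i for s''(x_i). With h_i = 1, 1, 1 and divided differences Δ_i = -11, -3, 11, the continuity of s' gives the tridiagonal system
  1·σ_0 + 4·σ_1 + 1·σ_2 = 6(Δ_1 - Δ_0) = 48
  1·σ_1 + 4·σ_2 + 1·σ_3 = 6(Δ_2 - Δ_1) = 84
Clamped end conditions give two more equations: 2h_0·σ_0 + h_0·σ_1 = 6(Δ_0 - s'(2)) = -90 and h_2·σ_2 + 2h_2·σ_3 = 6(s'(5) - Δ_2) = -96.
Forward elimination and back-substitution give σ_0 = -268/5, σ_1 = 86/5, σ_2 = 164/5, σ_3 = -322/5.
On [2, 3], s(x) = 9 + 4·(x - 2) - 134/5·(x - 2)² + 59/5·(x - 2)³.
With (x - 2) = 1/2: s(5/2) = 231/40.

5.7750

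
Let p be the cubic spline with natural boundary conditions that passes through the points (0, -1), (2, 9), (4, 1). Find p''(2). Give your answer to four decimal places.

-6.7500

Let m_i = p''(x_i). Step sizes h_i = 2, 2; slopes of the chords Δ_i = (y_(i+1) - y_i)/h_i = 5, -4.
  2·m_0 + 8·m_1 + 2·m_2 = 6(Δ_1 - Δ_0) = -54
Natural end conditions: m_0 = m_2 = 0.
Solving the tridiagonal system: m_0 = 0, m_1 = -27/4, m_2 = 0.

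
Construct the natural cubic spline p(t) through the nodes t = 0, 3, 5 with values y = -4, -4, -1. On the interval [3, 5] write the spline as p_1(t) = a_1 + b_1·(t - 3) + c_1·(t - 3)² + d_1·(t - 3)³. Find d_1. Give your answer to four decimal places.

Let M_i = p''(x_i). Step sizes h_i = 3, 2; slopes of the chords Δ_i = (y_(i+1) - y_i)/h_i = 0, 3/2.
  3·M_0 + 10·M_1 + 2·M_2 = 6(Δ_1 - Δ_0) = 9
Natural end conditions: M_0 = M_2 = 0.
Solving: M_0 = 0, M_1 = 9/10, M_2 = 0.
On [3, 5], with p_1(t) = a_1 + b_1·(t - 3) + c_1·(t - 3)² + d_1·(t - 3)³: c_1 = M_1/2 = 9/20, d_1 = (M_2 - M_1)/(6h_1) = -3/40, b_1 = Δ_1 - h_1(2M_1 + M_2)/6 = 9/10.

-0.0750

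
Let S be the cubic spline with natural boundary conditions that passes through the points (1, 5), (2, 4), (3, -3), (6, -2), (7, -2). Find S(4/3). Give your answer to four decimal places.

5.2113

Put σ_i = S'' at the i-th knot. Here h = (1, 1, 3, 1) and Δ = (-1, -7, 1/3, 0), so the interior equations h_(i-1)·σ_(i-1) + 2(h_(i-1)+h_i)·σ_i + h_i·σ_(i+1) = 6(Δ_i − Δ_(i-1)) read
  1·σ_0 + 4·σ_1 + 1·σ_2 = 6(Δ_1 - Δ_0) = -36
  1·σ_1 + 8·σ_2 + 3·σ_3 = 6(Δ_2 - Δ_1) = 44
  3·σ_2 + 8·σ_3 + 1·σ_4 = 6(Δ_3 - Δ_2) = -2
Natural end conditions: σ_0 = σ_4 = 0.
Solving the tridiagonal system: σ_0 = 0, σ_1 = -1169/106, σ_2 = 430/53, σ_3 = -349/106, σ_4 = 0.
On [1, 2], S(x) = 5 + 533/636·(x - 1) + 0·(x - 1)² - 1169/636·(x - 1)³.
With (x - 1) = 1/3: S(4/3) = 22372/4293.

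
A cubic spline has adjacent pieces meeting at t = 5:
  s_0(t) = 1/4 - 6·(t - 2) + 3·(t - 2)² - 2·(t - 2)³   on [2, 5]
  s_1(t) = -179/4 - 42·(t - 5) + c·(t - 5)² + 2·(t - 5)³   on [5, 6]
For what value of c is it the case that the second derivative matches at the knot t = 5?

s_0''(t) = 6 - 12·(t - 2), so s_0''(5) = -30. On the right, s_1''(5) = 2c, so c = -15.

-15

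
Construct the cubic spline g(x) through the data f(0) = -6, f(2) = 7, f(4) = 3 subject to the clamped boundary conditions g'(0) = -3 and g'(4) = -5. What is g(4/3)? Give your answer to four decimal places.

Let σ_i = g''(x_i). Step sizes h_i = 2, 2; slopes of the chords Δ_i = (y_(i+1) - y_i)/h_i = 13/2, -2.
  2·σ_0 + 8·σ_1 + 2·σ_2 = 6(Δ_1 - Δ_0) = -51
Clamped end conditions give two more equations: 2h_0·σ_0 + h_0·σ_1 = 6(Δ_0 - g'(0)) = 57 and h_1·σ_1 + 2h_1·σ_2 = 6(g'(4) - Δ_1) = -18.
Forward elimination and back-substitution give σ_0 = 161/8, σ_1 = -47/4, σ_2 = 11/8.
On [0, 2], g(x) = -6 - 3·x + 161/16·x² - 85/32·x³.
With x = 4/3: g(4/3) = 43/27.

1.5926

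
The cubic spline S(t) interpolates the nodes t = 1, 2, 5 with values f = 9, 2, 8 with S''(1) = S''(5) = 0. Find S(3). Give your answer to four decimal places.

0.2500

Write M_i for S''(x_i). With h_i = 1, 3 and divided differences Δ_i = -7, 2, the continuity of S' gives the tridiagonal system
  1·M_0 + 8·M_1 + 3·M_2 = 6(Δ_1 - Δ_0) = 54
Natural end conditions: M_0 = M_2 = 0.
Solving: M_0 = 0, M_1 = 27/4, M_2 = 0.
On [2, 5], S(t) = 2 - 19/4·(t - 2) + 27/8·(t - 2)² - 3/8·(t - 2)³.
With (t - 2) = 1: S(3) = 1/4.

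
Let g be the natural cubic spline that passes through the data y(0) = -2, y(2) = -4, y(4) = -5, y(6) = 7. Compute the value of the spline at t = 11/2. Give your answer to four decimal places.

Write M_i for g''(x_i). With h_i = 2, 2, 2 and divided differences Δ_i = -1, -1/2, 6, the continuity of g' gives the tridiagonal system
  2·M_0 + 8·M_1 + 2·M_2 = 6(Δ_1 - Δ_0) = 3
  2·M_1 + 8·M_2 + 2·M_3 = 6(Δ_2 - Δ_1) = 39
Natural end conditions: M_0 = M_3 = 0.
Forward elimination and back-substitution give M_0 = 0, M_1 = -9/10, M_2 = 51/10, M_3 = 0.
On [4, 6], g(t) = -5 + 13/5·(t - 4) + 51/20·(t - 4)² - 17/40·(t - 4)³.
With (t - 4) = 3/2: g(11/2) = 205/64.

3.2031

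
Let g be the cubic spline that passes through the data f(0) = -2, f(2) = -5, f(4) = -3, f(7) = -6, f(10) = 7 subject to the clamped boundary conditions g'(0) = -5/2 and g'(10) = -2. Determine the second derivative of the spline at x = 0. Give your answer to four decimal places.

With M_i denoting the second derivative at x_i, h_i = 2, 2, 3, 3, and Δ_i = (y_(i+1) − y_i)/h_i = -3/2, 1, -1, 13/3:
  2·M_0 + 8·M_1 + 2·M_2 = 6(Δ_1 - Δ_0) = 15
  2·M_1 + 10·M_2 + 3·M_3 = 6(Δ_2 - Δ_1) = -12
  3·M_2 + 12·M_3 + 3·M_4 = 6(Δ_3 - Δ_2) = 32
Clamped end conditions give two more equations: 2h_0·M_0 + h_0·M_1 = 6(Δ_0 - g'(0)) = 6 and h_3·M_3 + 2h_3·M_4 = 6(g'(10) - Δ_3) = -38.
Forward elimination and back-substitution give M_0 = 1/7, M_1 = 19/7, M_2 = -7/2, M_3 = 41/7, M_4 = -389/42.

0.1429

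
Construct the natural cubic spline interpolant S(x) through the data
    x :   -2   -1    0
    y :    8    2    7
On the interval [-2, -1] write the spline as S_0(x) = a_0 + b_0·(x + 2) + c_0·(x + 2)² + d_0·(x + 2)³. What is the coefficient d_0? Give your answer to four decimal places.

With M_i denoting the second derivative at x_i, h_i = 1, 1, and Δ_i = (y_(i+1) − y_i)/h_i = -6, 5:
  1·M_0 + 4·M_1 + 1·M_2 = 6(Δ_1 - Δ_0) = 66
Natural end conditions: M_0 = M_2 = 0.
Solving: M_0 = 0, M_1 = 33/2, M_2 = 0.
On [-2, -1], with S_0(x) = a_0 + b_0·(x + 2) + c_0·(x + 2)² + d_0·(x + 2)³: c_0 = M_0/2 = 0, d_0 = (M_1 - M_0)/(6h_0) = 11/4, b_0 = Δ_0 - h_0(2M_0 + M_1)/6 = -35/4.

2.7500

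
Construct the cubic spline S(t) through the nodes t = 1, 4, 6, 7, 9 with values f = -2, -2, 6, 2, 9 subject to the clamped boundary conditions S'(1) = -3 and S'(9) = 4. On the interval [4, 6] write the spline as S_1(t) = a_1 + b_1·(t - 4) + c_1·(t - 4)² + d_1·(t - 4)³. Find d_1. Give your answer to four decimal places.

-1.3104

Put M_i = S'' at the i-th knot. Here h = (3, 2, 1, 2) and Δ = (0, 4, -4, 7/2), so the interior equations h_(i-1)·M_(i-1) + 2(h_(i-1)+h_i)·M_i + h_i·M_(i+1) = 6(Δ_i − Δ_(i-1)) read
  3·M_0 + 10·M_1 + 2·M_2 = 6(Δ_1 - Δ_0) = 24
  2·M_1 + 6·M_2 + 1·M_3 = 6(Δ_2 - Δ_1) = -48
  1·M_2 + 6·M_3 + 2·M_4 = 6(Δ_3 - Δ_2) = 45
Clamped end conditions give two more equations: 2h_0·M_0 + h_0·M_1 = 6(Δ_0 - S'(1)) = 18 and h_3·M_3 + 2h_3·M_4 = 6(S'(9) - Δ_3) = 3.
Solving: M_0 = 119/151, M_1 = 668/151, M_2 = -3413/302, M_3 = 1655/151, M_4 = -2857/604.
On [4, 6], with S_1(t) = a_1 + b_1·(t - 4) + c_1·(t - 4)² + d_1·(t - 4)³: c_1 = M_1/2 = 334/151, d_1 = (M_2 - M_1)/(6h_1) = -1583/1208, b_1 = Δ_1 - h_1(2M_1 + M_2)/6 = 1455/302.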